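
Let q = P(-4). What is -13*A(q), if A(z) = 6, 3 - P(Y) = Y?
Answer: -78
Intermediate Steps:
P(Y) = 3 - Y
q = 7 (q = 3 - 1*(-4) = 3 + 4 = 7)
-13*A(q) = -13*6 = -78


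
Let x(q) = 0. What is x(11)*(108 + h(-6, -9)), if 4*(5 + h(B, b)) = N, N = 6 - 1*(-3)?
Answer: 0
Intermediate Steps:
N = 9 (N = 6 + 3 = 9)
h(B, b) = -11/4 (h(B, b) = -5 + (¼)*9 = -5 + 9/4 = -11/4)
x(11)*(108 + h(-6, -9)) = 0*(108 - 11/4) = 0*(421/4) = 0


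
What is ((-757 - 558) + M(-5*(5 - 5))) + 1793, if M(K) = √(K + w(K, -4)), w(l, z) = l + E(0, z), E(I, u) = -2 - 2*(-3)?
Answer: 480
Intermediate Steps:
E(I, u) = 4 (E(I, u) = -2 + 6 = 4)
w(l, z) = 4 + l (w(l, z) = l + 4 = 4 + l)
M(K) = √(4 + 2*K) (M(K) = √(K + (4 + K)) = √(4 + 2*K))
((-757 - 558) + M(-5*(5 - 5))) + 1793 = ((-757 - 558) + √(4 + 2*(-5*(5 - 5)))) + 1793 = (-1315 + √(4 + 2*(-5*0))) + 1793 = (-1315 + √(4 + 2*0)) + 1793 = (-1315 + √(4 + 0)) + 1793 = (-1315 + √4) + 1793 = (-1315 + 2) + 1793 = -1313 + 1793 = 480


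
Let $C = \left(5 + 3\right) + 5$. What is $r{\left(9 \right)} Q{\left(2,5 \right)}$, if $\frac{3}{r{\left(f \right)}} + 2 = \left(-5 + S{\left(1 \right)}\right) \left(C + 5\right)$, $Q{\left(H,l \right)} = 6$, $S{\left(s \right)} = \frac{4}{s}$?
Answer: $- \frac{9}{10} \approx -0.9$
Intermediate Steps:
$C = 13$ ($C = 8 + 5 = 13$)
$r{\left(f \right)} = - \frac{3}{20}$ ($r{\left(f \right)} = \frac{3}{-2 + \left(-5 + \frac{4}{1}\right) \left(13 + 5\right)} = \frac{3}{-2 + \left(-5 + 4 \cdot 1\right) 18} = \frac{3}{-2 + \left(-5 + 4\right) 18} = \frac{3}{-2 - 18} = \frac{3}{-20} = 3 \left(- \frac{1}{20}\right) = - \frac{3}{20}$)
$r{\left(9 \right)} Q{\left(2,5 \right)} = \left(- \frac{3}{20}\right) 6 = - \frac{9}{10}$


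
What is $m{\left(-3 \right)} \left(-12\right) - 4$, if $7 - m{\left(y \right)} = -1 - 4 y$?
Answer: $44$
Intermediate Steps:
$m{\left(y \right)} = 8 + 4 y$ ($m{\left(y \right)} = 7 - \left(-1 - 4 y\right) = 7 + \left(1 + 4 y\right) = 8 + 4 y$)
$m{\left(-3 \right)} \left(-12\right) - 4 = \left(8 + 4 \left(-3\right)\right) \left(-12\right) - 4 = \left(8 - 12\right) \left(-12\right) - 4 = \left(-4\right) \left(-12\right) - 4 = 48 - 4 = 44$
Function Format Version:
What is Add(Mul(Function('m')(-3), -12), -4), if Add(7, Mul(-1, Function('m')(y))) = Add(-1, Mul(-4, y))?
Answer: 44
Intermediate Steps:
Function('m')(y) = Add(8, Mul(4, y)) (Function('m')(y) = Add(7, Mul(-1, Add(-1, Mul(-4, y)))) = Add(7, Add(1, Mul(4, y))) = Add(8, Mul(4, y)))
Add(Mul(Function('m')(-3), -12), -4) = Add(Mul(Add(8, Mul(4, -3)), -12), -4) = Add(Mul(Add(8, -12), -12), -4) = Add(Mul(-4, -12), -4) = Add(48, -4) = 44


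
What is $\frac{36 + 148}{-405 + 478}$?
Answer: $\frac{184}{73} \approx 2.5205$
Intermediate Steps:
$\frac{36 + 148}{-405 + 478} = \frac{184}{73}$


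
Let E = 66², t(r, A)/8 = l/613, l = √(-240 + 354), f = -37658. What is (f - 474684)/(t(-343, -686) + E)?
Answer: -34942786741137/297088231862 + 157032823*√114/445632347793 ≈ -117.61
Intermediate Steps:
l = √114 ≈ 10.677
t(r, A) = 8*√114/613 (t(r, A) = 8*(√114/613) = 8*√114/613)
E = 4356
(f - 474684)/(t(-343, -686) + E) = (-37658 - 474684)/(8*√114/613 + 4356) = -512342/(4356 + 8*√114/613)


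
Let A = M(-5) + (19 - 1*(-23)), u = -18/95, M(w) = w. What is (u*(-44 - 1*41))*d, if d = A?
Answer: 11322/19 ≈ 595.89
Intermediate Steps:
u = -18/95 (u = -18*1/95 = -18/95 ≈ -0.18947)
A = 37 (A = -5 + (19 - 1*(-23)) = -5 + (19 + 23) = -5 + 42 = 37)
d = 37
(u*(-44 - 1*41))*d = -18*(-44 - 1*41)/95*37 = -18*(-44 - 41)/95*37 = -18/95*(-85)*37 = (306/19)*37 = 11322/19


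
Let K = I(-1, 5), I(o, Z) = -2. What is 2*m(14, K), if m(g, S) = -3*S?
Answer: 12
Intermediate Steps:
K = -2
2*m(14, K) = 2*(-3*(-2)) = 2*6 = 12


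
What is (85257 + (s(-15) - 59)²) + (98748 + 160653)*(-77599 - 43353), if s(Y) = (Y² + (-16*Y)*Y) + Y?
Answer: -31363088894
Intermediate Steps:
s(Y) = Y - 15*Y² (s(Y) = (Y² - 16*Y²) + Y = -15*Y² + Y = Y - 15*Y²)
(85257 + (s(-15) - 59)²) + (98748 + 160653)*(-77599 - 43353) = (85257 + (-15*(1 - 15*(-15)) - 59)²) + (98748 + 160653)*(-77599 - 43353) = (85257 + (-15*(1 + 225) - 59)²) + 259401*(-120952) = (85257 + (-15*226 - 59)²) - 31375069752 = (85257 + (-3390 - 59)²) - 31375069752 = (85257 + (-3449)²) - 31375069752 = (85257 + 11895601) - 31375069752 = 11980858 - 31375069752 = -31363088894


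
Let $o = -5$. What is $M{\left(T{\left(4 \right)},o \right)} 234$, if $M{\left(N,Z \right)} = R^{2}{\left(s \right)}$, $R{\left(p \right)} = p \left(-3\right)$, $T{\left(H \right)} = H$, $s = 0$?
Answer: $0$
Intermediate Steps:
$R{\left(p \right)} = - 3 p$
$M{\left(N,Z \right)} = 0$ ($M{\left(N,Z \right)} = \left(\left(-3\right) 0\right)^{2} = 0^{2} = 0$)
$M{\left(T{\left(4 \right)},o \right)} 234 = 0 \cdot 234 = 0$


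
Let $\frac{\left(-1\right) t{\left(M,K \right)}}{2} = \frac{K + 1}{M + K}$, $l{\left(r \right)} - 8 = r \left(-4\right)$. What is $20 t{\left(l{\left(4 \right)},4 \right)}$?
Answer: $50$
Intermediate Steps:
$l{\left(r \right)} = 8 - 4 r$ ($l{\left(r \right)} = 8 + r \left(-4\right) = 8 - 4 r$)
$t{\left(M,K \right)} = - \frac{2 \left(1 + K\right)}{K + M}$ ($t{\left(M,K \right)} = - 2 \frac{K + 1}{M + K} = - 2 \frac{1 + K}{K + M} = - \frac{2 \left(1 + K\right)}{K + M}$)
$20 t{\left(l{\left(4 \right)},4 \right)} = 20 \frac{2 \left(-1 - 4\right)}{4 + \left(8 - 16\right)} = 20 \cdot 2 \frac{1}{4 - 8} \left(-5\right) = 20 \cdot 2 \frac{1}{-4} \left(-5\right) = 20 \cdot 2 \left(- \frac{1}{4}\right) \left(-5\right) = 20 \cdot \frac{5}{2} = 50$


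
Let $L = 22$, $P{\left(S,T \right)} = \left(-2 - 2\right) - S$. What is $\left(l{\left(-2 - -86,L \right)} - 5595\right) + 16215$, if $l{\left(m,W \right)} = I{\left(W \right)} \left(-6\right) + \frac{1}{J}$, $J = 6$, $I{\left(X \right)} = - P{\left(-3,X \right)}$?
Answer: $\frac{63685}{6} \approx 10614.0$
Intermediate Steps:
$P{\left(S,T \right)} = -4 - S$
$I{\left(X \right)} = 1$ ($I{\left(X \right)} = - (-4 - -3) = - (-4 + 3) = \left(-1\right) \left(-1\right) = 1$)
$l{\left(m,W \right)} = - \frac{35}{6}$ ($l{\left(m,W \right)} = 1 \left(-6\right) + \frac{1}{6} = -6 + \frac{1}{6} = - \frac{35}{6}$)
$\left(l{\left(-2 - -86,L \right)} - 5595\right) + 16215 = \left(- \frac{35}{6} - 5595\right) + 16215 = - \frac{33605}{6} + 16215 = \frac{63685}{6}$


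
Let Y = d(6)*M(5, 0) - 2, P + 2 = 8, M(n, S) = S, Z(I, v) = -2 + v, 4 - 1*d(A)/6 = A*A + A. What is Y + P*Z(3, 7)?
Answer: 28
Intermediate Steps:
d(A) = 24 - 6*A - 6*A**2 (d(A) = 24 - 6*(A*A + A) = 24 - 6*(A**2 + A) = 24 - 6*(A + A**2) = 24 + (-6*A - 6*A**2) = 24 - 6*A - 6*A**2)
P = 6 (P = -2 + 8 = 6)
Y = -2 (Y = (24 - 6*6 - 6*6**2)*0 - 2 = (24 - 36 - 6*36)*0 - 2 = (24 - 36 - 216)*0 - 2 = -228*0 - 2 = 0 - 2 = -2)
Y + P*Z(3, 7) = -2 + 6*(-2 + 7) = -2 + 6*5 = -2 + 30 = 28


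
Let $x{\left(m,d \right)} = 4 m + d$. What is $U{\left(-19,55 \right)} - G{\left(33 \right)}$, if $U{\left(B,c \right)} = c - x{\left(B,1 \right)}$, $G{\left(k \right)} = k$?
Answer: $97$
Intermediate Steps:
$x{\left(m,d \right)} = d + 4 m$
$U{\left(B,c \right)} = -1 + c - 4 B$ ($U{\left(B,c \right)} = c - \left(1 + 4 B\right) = -1 + c - 4 B$)
$U{\left(-19,55 \right)} - G{\left(33 \right)} = \left(-1 + 55 - -76\right) - 33 = \left(-1 + 55 + 76\right) - 33 = 130 - 33 = 97$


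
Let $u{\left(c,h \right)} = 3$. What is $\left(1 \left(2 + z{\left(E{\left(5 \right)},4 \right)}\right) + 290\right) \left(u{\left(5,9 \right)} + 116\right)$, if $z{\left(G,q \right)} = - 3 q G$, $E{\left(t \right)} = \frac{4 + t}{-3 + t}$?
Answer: $28322$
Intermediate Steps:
$E{\left(t \right)} = \frac{4 + t}{-3 + t}$
$z{\left(G,q \right)} = - 3 G q$
$\left(1 \left(2 + z{\left(E{\left(5 \right)},4 \right)}\right) + 290\right) \left(u{\left(5,9 \right)} + 116\right) = \left(1 \left(2 - 3 \frac{4 + 5}{-3 + 5} \cdot 4\right) + 290\right) \left(3 + 116\right) = \left(1 \left(2 - 3 \cdot \frac{1}{2} \cdot 9 \cdot 4\right) + 290\right) 119 = \left(1 \left(2 - \frac{27}{2} \cdot 4\right) + 290\right) 119 = \left(1 \left(2 - 54\right) + 290\right) 119 = \left(1 \left(-52\right) + 290\right) 119 = \left(-52 + 290\right) 119 = 238 \cdot 119 = 28322$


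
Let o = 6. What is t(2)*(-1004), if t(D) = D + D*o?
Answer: -14056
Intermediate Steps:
t(D) = 7*D (t(D) = D + D*6 = D + 6*D = 7*D)
t(2)*(-1004) = (7*2)*(-1004) = 14*(-1004) = -14056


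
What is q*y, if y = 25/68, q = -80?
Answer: -500/17 ≈ -29.412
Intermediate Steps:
y = 25/68 (y = 25*(1/68) = 25/68 ≈ 0.36765)
q*y = -80*25/68 = -500/17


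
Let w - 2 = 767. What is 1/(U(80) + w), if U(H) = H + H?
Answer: 1/929 ≈ 0.0010764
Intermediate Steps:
w = 769 (w = 2 + 767 = 769)
U(H) = 2*H
1/(U(80) + w) = 1/(2*80 + 769) = 1/(160 + 769) = 1/929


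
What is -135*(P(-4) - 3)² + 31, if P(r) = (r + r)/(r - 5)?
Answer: -1712/3 ≈ -570.67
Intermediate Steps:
P(r) = 2*r/(-5 + r) (P(r) = (2*r)/(-5 + r) = 2*r/(-5 + r))
-135*(P(-4) - 3)² + 31 = -135*(2*(-4)/(-5 - 4) - 3)² + 31 = -135*(2*(-4)/(-9) - 3)² + 31 = -135*(2*(-4)*(-⅑) - 3)² + 31 = -135*(8/9 - 3)² + 31 = -135*(-19/9)² + 31 = -135*361/81 + 31 = -1805/3 + 31 = -1712/3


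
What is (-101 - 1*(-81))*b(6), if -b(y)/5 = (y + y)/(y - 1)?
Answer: 240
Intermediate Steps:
b(y) = -10*y/(-1 + y) (b(y) = -5*(y + y)/(y - 1) = -5*2*y/(-1 + y) = -10*y/(-1 + y))
(-101 - 1*(-81))*b(6) = (-101 - 1*(-81))*(-10*6/(-1 + 6)) = (-101 + 81)*(-10*6/5) = -(-200)*6/5 = -20*(-12) = 240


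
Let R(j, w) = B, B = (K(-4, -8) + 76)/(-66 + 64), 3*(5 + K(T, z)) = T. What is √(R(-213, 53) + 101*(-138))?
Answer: I*√503022/6 ≈ 118.21*I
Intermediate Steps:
K(T, z) = -5 + T/3
B = -209/6 (B = ((-5 + (⅓)*(-4)) + 76)/(-66 + 64) = ((-5 - 4/3) + 76)/(-2) = (-19/3 + 76)*(-½) = (209/3)*(-½) = -209/6 ≈ -34.833)
R(j, w) = -209/6
√(R(-213, 53) + 101*(-138)) = √(-209/6 + 101*(-138)) = √(-209/6 - 13938) = √(-83837/6) = I*√503022/6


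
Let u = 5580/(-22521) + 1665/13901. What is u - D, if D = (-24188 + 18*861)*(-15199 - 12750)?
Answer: -25345362645682375/104354807 ≈ -2.4288e+8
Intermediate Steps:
u = -13356705/104354807 (u = 5580*(-1/22521) + 1665*(1/13901) = -1860/7507 + 1665/13901 = -13356705/104354807 ≈ -0.12799)
D = 242876810 (D = (-24188 + 15498)*(-27949) = -8690*(-27949) = 242876810)
u - D = -13356705/104354807 - 1*242876810 = -13356705/104354807 - 242876810 = -25345362645682375/104354807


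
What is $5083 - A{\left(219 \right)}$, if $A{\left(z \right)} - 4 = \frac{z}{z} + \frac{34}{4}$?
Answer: $\frac{10139}{2} \approx 5069.5$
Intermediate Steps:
$A{\left(z \right)} = \frac{27}{2}$ ($A{\left(z \right)} = 4 + \left(\frac{z}{z} + \frac{34}{4}\right) = 4 + \left(1 + 34 \cdot \frac{1}{4}\right) = 4 + \left(1 + \frac{17}{2}\right) = 4 + \frac{19}{2} = \frac{27}{2}$)
$5083 - A{\left(219 \right)} = 5083 - \frac{27}{2} = \frac{10139}{2}$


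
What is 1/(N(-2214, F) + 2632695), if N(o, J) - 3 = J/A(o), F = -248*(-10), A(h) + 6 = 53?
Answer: 47/123739286 ≈ 3.7983e-7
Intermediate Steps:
A(h) = 47 (A(h) = -6 + 53 = 47)
F = 2480
N(o, J) = 3 + J/47
1/(N(-2214, F) + 2632695) = 1/((3 + (1/47)*2480) + 2632695) = 1/((3 + 2480/47) + 2632695) = 1/(2621/47 + 2632695) = 1/(123739286/47) = 47/123739286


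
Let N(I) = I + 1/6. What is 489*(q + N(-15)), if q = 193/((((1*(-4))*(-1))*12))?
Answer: -84597/16 ≈ -5287.3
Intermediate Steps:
N(I) = ⅙ + I (N(I) = I + ⅙ = ⅙ + I)
q = 193/48 (q = 193/((-4*(-1)*12)) = 193/((4*12)) = 193/48 ≈ 4.0208)
489*(q + N(-15)) = 489*(193/48 + (⅙ - 15)) = 489*(193/48 - 89/6) = 489*(-173/16) = -84597/16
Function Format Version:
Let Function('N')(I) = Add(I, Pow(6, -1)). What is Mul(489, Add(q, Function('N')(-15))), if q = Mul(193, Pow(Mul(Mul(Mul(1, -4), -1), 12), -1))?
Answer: Rational(-84597, 16) ≈ -5287.3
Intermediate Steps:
Function('N')(I) = Add(Rational(1, 6), I) (Function('N')(I) = Add(I, Rational(1, 6)) = Add(Rational(1, 6), I))
q = Rational(193, 48) (q = Mul(193, Pow(Mul(Mul(-4, -1), 12), -1)) = Mul(193, Pow(Mul(4, 12), -1)) = Mul(193, Pow(48, -1)) = Mul(193, Rational(1, 48)) = Rational(193, 48) ≈ 4.0208)
Mul(489, Add(q, Function('N')(-15))) = Mul(489, Add(Rational(193, 48), Add(Rational(1, 6), -15))) = Mul(489, Add(Rational(193, 48), Rational(-89, 6))) = Mul(489, Rational(-173, 16)) = Rational(-84597, 16)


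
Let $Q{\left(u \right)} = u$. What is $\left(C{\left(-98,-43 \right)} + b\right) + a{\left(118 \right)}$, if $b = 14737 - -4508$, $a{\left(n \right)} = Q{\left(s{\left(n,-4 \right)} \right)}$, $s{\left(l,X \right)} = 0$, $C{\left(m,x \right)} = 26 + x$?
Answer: $19228$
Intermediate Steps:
$a{\left(n \right)} = 0$
$b = 19245$ ($b = 14737 + 4508 = 19245$)
$\left(C{\left(-98,-43 \right)} + b\right) + a{\left(118 \right)} = \left(\left(26 - 43\right) + 19245\right) + 0 = \left(-17 + 19245\right) + 0 = 19228 + 0 = 19228$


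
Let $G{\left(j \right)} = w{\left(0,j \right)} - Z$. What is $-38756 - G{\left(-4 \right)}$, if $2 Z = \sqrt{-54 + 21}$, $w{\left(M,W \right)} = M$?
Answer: $-38756 + \frac{i \sqrt{33}}{2} \approx -38756.0 + 2.8723 i$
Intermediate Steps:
$Z = \frac{i \sqrt{33}}{2}$ ($Z = \frac{\sqrt{-54 + 21}}{2} = \frac{\sqrt{-33}}{2} = \frac{i \sqrt{33}}{2} \approx 2.8723 i$)
$G{\left(j \right)} = - \frac{i \sqrt{33}}{2}$ ($G{\left(j \right)} = 0 - \frac{i \sqrt{33}}{2} = - \frac{i \sqrt{33}}{2}$)
$-38756 - G{\left(-4 \right)} = -38756 - - \frac{i \sqrt{33}}{2} = -38756 + \frac{i \sqrt{33}}{2}$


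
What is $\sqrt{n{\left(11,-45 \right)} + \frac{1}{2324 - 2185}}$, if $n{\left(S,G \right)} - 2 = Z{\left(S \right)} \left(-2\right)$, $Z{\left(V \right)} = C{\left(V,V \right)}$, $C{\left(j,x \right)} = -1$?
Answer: $\frac{\sqrt{77423}}{139} \approx 2.0018$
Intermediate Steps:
$Z{\left(V \right)} = -1$
$n{\left(S,G \right)} = 4$ ($n{\left(S,G \right)} = 2 - -2 = 2 + 2 = 4$)
$\sqrt{n{\left(11,-45 \right)} + \frac{1}{2324 - 2185}} = \sqrt{4 + \frac{1}{2324 - 2185}} = \sqrt{4 + \frac{1}{139}} = \sqrt{\frac{557}{139}} = \frac{\sqrt{77423}}{139}$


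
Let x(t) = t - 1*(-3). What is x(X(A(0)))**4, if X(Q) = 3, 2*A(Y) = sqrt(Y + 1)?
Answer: 1296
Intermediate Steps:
A(Y) = sqrt(1 + Y)/2 (A(Y) = sqrt(Y + 1)/2 = sqrt(1 + Y)/2)
x(t) = 3 + t (x(t) = t + 3 = 3 + t)
x(X(A(0)))**4 = (3 + 3)**4 = 6**4 = 1296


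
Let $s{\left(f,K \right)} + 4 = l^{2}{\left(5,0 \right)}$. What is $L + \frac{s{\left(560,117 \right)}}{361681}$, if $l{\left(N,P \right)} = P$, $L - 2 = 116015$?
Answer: $\frac{41961144573}{361681} \approx 1.1602 \cdot 10^{5}$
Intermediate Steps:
$L = 116017$ ($L = 2 + 116015 = 116017$)
$s{\left(f,K \right)} = -4$ ($s{\left(f,K \right)} = -4 + 0^{2} = -4 + 0 = -4$)
$L + \frac{s{\left(560,117 \right)}}{361681} = 116017 - \frac{4}{361681} = \frac{41961144573}{361681}$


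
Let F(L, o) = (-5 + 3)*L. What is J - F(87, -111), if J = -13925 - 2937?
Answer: -16688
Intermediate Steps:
J = -16862
F(L, o) = -2*L
J - F(87, -111) = -16862 - (-2)*87 = -16862 - 1*(-174) = -16862 + 174 = -16688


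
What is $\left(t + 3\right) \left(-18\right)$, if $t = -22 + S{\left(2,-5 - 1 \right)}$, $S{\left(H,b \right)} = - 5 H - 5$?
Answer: $612$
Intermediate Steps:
$S{\left(H,b \right)} = -5 - 5 H$
$t = -37$ ($t = -22 - 15 = -37$)
$\left(t + 3\right) \left(-18\right) = \left(-37 + 3\right) \left(-18\right) = \left(-34\right) \left(-18\right) = 612$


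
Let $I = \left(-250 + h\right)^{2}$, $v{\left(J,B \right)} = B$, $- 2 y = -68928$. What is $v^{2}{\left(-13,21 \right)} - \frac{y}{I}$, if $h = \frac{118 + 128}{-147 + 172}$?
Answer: $\frac{992227191}{2253001} \approx 440.4$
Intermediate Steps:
$y = 34464$ ($y = \left(- \frac{1}{2}\right) \left(-68928\right) = 34464$)
$h = \frac{246}{25} \approx 9.84$
$I = \frac{36048016}{625}$ ($I = \left(-250 + \frac{246}{25}\right)^{2} = \left(- \frac{6004}{25}\right)^{2} = \frac{36048016}{625} \approx 57677.0$)
$v^{2}{\left(-13,21 \right)} - \frac{y}{I} = 21^{2} - \frac{34464}{\frac{36048016}{625}} = 441 - 34464 \cdot \frac{625}{36048016} = 441 - \frac{1346250}{2253001} = \frac{992227191}{2253001}$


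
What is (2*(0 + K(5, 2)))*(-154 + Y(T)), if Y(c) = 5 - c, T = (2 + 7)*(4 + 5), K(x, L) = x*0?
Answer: 0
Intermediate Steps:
K(x, L) = 0
T = 81 (T = 9*9 = 81)
(2*(0 + K(5, 2)))*(-154 + Y(T)) = (2*(0 + 0))*(-154 + (5 - 1*81)) = (2*0)*(-154 + (5 - 81)) = 0*(-154 - 76) = 0*(-230) = 0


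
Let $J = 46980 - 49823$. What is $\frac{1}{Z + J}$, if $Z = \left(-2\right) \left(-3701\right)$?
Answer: $\frac{1}{4559} \approx 0.00021935$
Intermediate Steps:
$Z = 7402$
$J = -2843$ ($J = 46980 - 49823 = -2843$)
$\frac{1}{Z + J} = \frac{1}{7402 - 2843} = \frac{1}{4559}$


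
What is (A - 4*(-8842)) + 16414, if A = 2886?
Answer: 54668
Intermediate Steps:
(A - 4*(-8842)) + 16414 = (2886 - 4*(-8842)) + 16414 = (2886 + 35368) + 16414 = 38254 + 16414 = 54668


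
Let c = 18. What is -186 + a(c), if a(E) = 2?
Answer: -184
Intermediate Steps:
-186 + a(c) = -186 + 2 = -184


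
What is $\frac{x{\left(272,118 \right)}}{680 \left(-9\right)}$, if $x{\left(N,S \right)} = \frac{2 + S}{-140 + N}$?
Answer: $- \frac{1}{6732} \approx -0.00014854$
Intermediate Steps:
$x{\left(N,S \right)} = \frac{2 + S}{-140 + N}$
$\frac{x{\left(272,118 \right)}}{680 \left(-9\right)} = \frac{\frac{1}{-140 + 272} \left(2 + 118\right)}{680 \left(-9\right)} = \frac{\frac{1}{132} \cdot 120}{-6120} = \frac{1}{132} \cdot 120 \left(- \frac{1}{6120}\right) = \frac{10}{11} \left(- \frac{1}{6120}\right) = - \frac{1}{6732}$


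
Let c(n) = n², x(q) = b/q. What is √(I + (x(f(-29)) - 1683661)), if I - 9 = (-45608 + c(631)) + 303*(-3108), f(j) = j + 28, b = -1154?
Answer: I*√2271669 ≈ 1507.2*I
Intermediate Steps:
f(j) = 28 + j
x(q) = -1154/q
I = -589162 (I = 9 + ((-45608 + 631²) + 303*(-3108)) = 9 + ((-45608 + 398161) - 941724) = 9 + (352553 - 941724) = 9 - 589171 = -589162)
√(I + (x(f(-29)) - 1683661)) = √(-589162 + (-1154/(28 - 29) - 1683661)) = √(-589162 + (-1154/(-1) - 1683661)) = √(-589162 + (-1154*(-1) - 1683661)) = √(-589162 + (1154 - 1683661)) = √(-589162 - 1682507) = √(-2271669) = I*√2271669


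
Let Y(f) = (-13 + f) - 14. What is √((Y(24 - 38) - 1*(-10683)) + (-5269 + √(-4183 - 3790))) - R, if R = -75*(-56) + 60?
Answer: -4260 + √(5373 + I*√7973) ≈ -4186.7 + 0.60906*I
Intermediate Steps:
Y(f) = -27 + f
R = 4260 (R = 4200 + 60 = 4260)
√((Y(24 - 38) - 1*(-10683)) + (-5269 + √(-4183 - 3790))) - R = √(((-27 + (24 - 38)) - 1*(-10683)) + (-5269 + √(-4183 - 3790))) - 1*4260 = √(((-27 - 14) + 10683) + (-5269 + √(-7973))) - 4260 = √((-41 + 10683) + (-5269 + I*√7973)) - 4260 = √(10642 + (-5269 + I*√7973)) - 4260 = √(5373 + I*√7973) - 4260 = -4260 + √(5373 + I*√7973)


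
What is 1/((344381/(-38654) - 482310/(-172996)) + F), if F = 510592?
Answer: 835873423/426785166130824 ≈ 1.9585e-6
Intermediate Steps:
1/((344381/(-38654) - 482310/(-172996)) + F) = 1/((344381/(-38654) - 482310/(-172996)) + 510592) = 1/((344381*(-1/38654) - 482310*(-1/172996)) + 510592) = 1/((-344381/38654 + 241155/86498) + 510592) = 1/(-5116665592/835873423 + 510592) = 1/(426785166130824/835873423) = 835873423/426785166130824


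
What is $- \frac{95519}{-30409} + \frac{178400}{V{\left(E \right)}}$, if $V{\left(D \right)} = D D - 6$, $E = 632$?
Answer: $\frac{21788486771}{6072950981} \approx 3.5878$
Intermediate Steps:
$V{\left(D \right)} = -6 + D^{2}$ ($V{\left(D \right)} = D^{2} - 6 = -6 + D^{2}$)
$- \frac{95519}{-30409} + \frac{178400}{V{\left(E \right)}} = - \frac{95519}{-30409} + \frac{178400}{-6 + 632^{2}} = \left(-95519\right) \left(- \frac{1}{30409}\right) + \frac{178400}{-6 + 399424} = \frac{95519}{30409} + \frac{178400}{399418} = \frac{95519}{30409} + 178400 \cdot \frac{1}{399418} = \frac{95519}{30409} + \frac{89200}{199709} = \frac{21788486771}{6072950981}$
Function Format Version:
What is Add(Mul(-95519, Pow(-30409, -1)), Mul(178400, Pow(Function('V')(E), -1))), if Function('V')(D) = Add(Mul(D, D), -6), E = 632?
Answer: Rational(21788486771, 6072950981) ≈ 3.5878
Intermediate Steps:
Function('V')(D) = Add(-6, Pow(D, 2)) (Function('V')(D) = Add(Pow(D, 2), -6) = Add(-6, Pow(D, 2)))
Add(Mul(-95519, Pow(-30409, -1)), Mul(178400, Pow(Function('V')(E), -1))) = Add(Mul(-95519, Pow(-30409, -1)), Mul(178400, Pow(Add(-6, Pow(632, 2)), -1))) = Add(Mul(-95519, Rational(-1, 30409)), Mul(178400, Pow(Add(-6, 399424), -1))) = Add(Rational(95519, 30409), Mul(178400, Pow(399418, -1))) = Add(Rational(95519, 30409), Mul(178400, Rational(1, 399418))) = Add(Rational(95519, 30409), Rational(89200, 199709)) = Rational(21788486771, 6072950981)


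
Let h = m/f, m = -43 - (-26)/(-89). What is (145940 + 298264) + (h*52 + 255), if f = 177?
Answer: 7001362271/15753 ≈ 4.4445e+5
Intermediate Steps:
m = -3853/89 (m = -43 - (-26)*(-1)/89 = -43 - 1*26/89 = -43 - 26/89 = -3853/89 ≈ -43.292)
h = -3853/15753 (h = -3853/89/177 = -3853/89*1/177 = -3853/15753 ≈ -0.24459)
(145940 + 298264) + (h*52 + 255) = (145940 + 298264) + (-3853/15753*52 + 255) = 444204 + (-200356/15753 + 255) = 444204 + 3816659/15753 = 7001362271/15753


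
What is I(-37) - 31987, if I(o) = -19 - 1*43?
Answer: -32049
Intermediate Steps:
I(o) = -62 (I(o) = -19 - 43 = -62)
I(-37) - 31987 = -62 - 31987 = -32049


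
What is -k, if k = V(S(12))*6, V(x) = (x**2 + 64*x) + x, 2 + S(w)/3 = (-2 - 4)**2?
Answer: -102204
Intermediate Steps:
S(w) = 102 (S(w) = -6 + 3*(-2 - 4)**2 = -6 + 3*(-6)**2 = -6 + 3*36 = -6 + 108 = 102)
V(x) = x**2 + 65*x
k = 102204 (k = (102*(65 + 102))*6 = (102*167)*6 = 17034*6 = 102204)
-k = -1*102204 = -102204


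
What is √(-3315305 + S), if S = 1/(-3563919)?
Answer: 2*I*√129967309413635926/395991 ≈ 1820.8*I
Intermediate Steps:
S = -1/3563919 ≈ -2.8059e-7
√(-3315305 + S) = √(-3315305 - 1/3563919) = √(-11815478480296/3563919) = 2*I*√129967309413635926/395991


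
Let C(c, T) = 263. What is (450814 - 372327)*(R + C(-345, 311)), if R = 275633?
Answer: 21654249352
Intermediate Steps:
(450814 - 372327)*(R + C(-345, 311)) = (450814 - 372327)*(275633 + 263) = 78487*275896 = 21654249352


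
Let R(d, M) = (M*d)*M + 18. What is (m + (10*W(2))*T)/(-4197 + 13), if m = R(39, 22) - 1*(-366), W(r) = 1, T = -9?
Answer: -9585/2092 ≈ -4.5817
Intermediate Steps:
R(d, M) = 18 + d*M² (R(d, M) = d*M² + 18 = 18 + d*M²)
m = 19260 (m = (18 + 39*22²) - 1*(-366) = (18 + 39*484) + 366 = (18 + 18876) + 366 = 18894 + 366 = 19260)
(m + (10*W(2))*T)/(-4197 + 13) = (19260 + (10*1)*(-9))/(-4197 + 13) = (19260 + 10*(-9))/(-4184) = (19260 - 90)*(-1/4184) = 19170*(-1/4184) = -9585/2092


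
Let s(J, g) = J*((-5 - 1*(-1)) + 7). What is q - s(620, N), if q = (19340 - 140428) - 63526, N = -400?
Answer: -186474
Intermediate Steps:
q = -184614 (q = -121088 - 63526 = -184614)
s(J, g) = 3*J (s(J, g) = J*((-5 + 1) + 7) = J*(-4 + 7) = J*3 = 3*J)
q - s(620, N) = -184614 - 3*620 = -184614 - 1*1860 = -184614 - 1860 = -186474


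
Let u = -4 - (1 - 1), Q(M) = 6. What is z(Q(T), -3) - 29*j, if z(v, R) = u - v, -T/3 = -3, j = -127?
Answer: 3673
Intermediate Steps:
T = 9 (T = -3*(-3) = 9)
u = -4 (u = -4 - 1*0 = -4 + 0 = -4)
z(v, R) = -4 - v
z(Q(T), -3) - 29*j = (-4 - 1*6) - 29*(-127) = (-4 - 6) + 3683 = -10 + 3683 = 3673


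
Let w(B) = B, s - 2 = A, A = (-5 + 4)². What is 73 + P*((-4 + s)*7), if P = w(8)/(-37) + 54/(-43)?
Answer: 132537/1591 ≈ 83.304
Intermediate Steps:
A = 1 (A = (-1)² = 1)
s = 3 (s = 2 + 1 = 3)
P = -2342/1591 (P = 8/(-37) + 54/(-43) = 8*(-1/37) + 54*(-1/43) = -8/37 - 54/43 = -2342/1591 ≈ -1.4720)
73 + P*((-4 + s)*7) = 73 - 2342*(-4 + 3)*7/1591 = 73 - (-2342)*7/1591 = 73 - 2342/1591*(-7) = 73 + 16394/1591 = 132537/1591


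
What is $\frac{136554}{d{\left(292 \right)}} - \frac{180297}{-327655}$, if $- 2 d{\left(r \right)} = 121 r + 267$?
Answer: $- \frac{83066808837}{11664190345} \approx -7.1215$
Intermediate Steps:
$d{\left(r \right)} = - \frac{267}{2} - \frac{121 r}{2}$ ($d{\left(r \right)} = - \frac{121 r + 267}{2} = - \frac{267 + 121 r}{2} = - \frac{267}{2} - \frac{121 r}{2}$)
$\frac{136554}{d{\left(292 \right)}} - \frac{180297}{-327655} = \frac{136554}{- \frac{267}{2} - 17666} - \frac{180297}{-327655} = \frac{136554}{- \frac{267}{2} - 17666} - - \frac{180297}{327655} = \frac{136554}{- \frac{35599}{2}} + \frac{180297}{327655} = 136554 \left(- \frac{2}{35599}\right) + \frac{180297}{327655} = - \frac{273108}{35599} + \frac{180297}{327655} = - \frac{83066808837}{11664190345}$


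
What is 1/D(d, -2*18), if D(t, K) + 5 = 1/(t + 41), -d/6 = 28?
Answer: -127/636 ≈ -0.19969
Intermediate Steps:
d = -168 (d = -6*28 = -168)
D(t, K) = -5 + 1/(41 + t) (D(t, K) = -5 + 1/(t + 41) = -5 + 1/(41 + t))
1/D(d, -2*18) = 1/((-204 - 5*(-168))/(41 - 168)) = 1/((-204 + 840)/(-127)) = 1/(-1/127*636) = 1/(-636/127) = -127/636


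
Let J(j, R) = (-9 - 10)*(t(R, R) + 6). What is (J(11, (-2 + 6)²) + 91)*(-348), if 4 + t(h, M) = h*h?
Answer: 1674228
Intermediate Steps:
t(h, M) = -4 + h² (t(h, M) = -4 + h*h = -4 + h²)
J(j, R) = -38 - 19*R² (J(j, R) = (-9 - 10)*((-4 + R²) + 6) = -19*(2 + R²) = -38 - 19*R²)
(J(11, (-2 + 6)²) + 91)*(-348) = ((-38 - 19*(-2 + 6)⁴) + 91)*(-348) = ((-38 - 19*(4²)²) + 91)*(-348) = ((-38 - 19*16²) + 91)*(-348) = ((-38 - 19*256) + 91)*(-348) = ((-38 - 4864) + 91)*(-348) = (-4902 + 91)*(-348) = -4811*(-348) = 1674228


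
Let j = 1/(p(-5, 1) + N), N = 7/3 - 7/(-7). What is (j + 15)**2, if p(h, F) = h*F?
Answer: 5184/25 ≈ 207.36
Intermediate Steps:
p(h, F) = F*h
N = 10/3 (N = 7*(1/3) - 7*(-1/7) = 7/3 + 1 = 10/3 ≈ 3.3333)
j = -3/5 (j = 1/(1*(-5) + 10/3) = 1/(-5 + 10/3) = 1/(-5/3) = -3/5 ≈ -0.60000)
(j + 15)**2 = (-3/5 + 15)**2 = (72/5)**2 = 5184/25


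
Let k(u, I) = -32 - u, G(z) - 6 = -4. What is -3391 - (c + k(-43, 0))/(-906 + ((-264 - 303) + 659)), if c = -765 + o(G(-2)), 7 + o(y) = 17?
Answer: -1380509/407 ≈ -3391.9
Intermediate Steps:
G(z) = 2 (G(z) = 6 - 4 = 2)
o(y) = 10 (o(y) = -7 + 17 = 10)
c = -755 (c = -765 + 10 = -755)
-3391 - (c + k(-43, 0))/(-906 + ((-264 - 303) + 659)) = -3391 - (-755 + (-32 - 1*(-43)))/(-906 + ((-264 - 303) + 659)) = -3391 - (-755 + (-32 + 43))/(-906 + (-567 + 659)) = -3391 - (-755 + 11)/(-906 + 92) = -3391 - (-744)/(-814) = -3391 - (-744)*(-1)/814 = -3391 - 1*372/407 = -3391 - 372/407 = -1380509/407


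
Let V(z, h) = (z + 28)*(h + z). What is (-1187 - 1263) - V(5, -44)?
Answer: -1163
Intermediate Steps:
V(z, h) = (28 + z)*(h + z)
(-1187 - 1263) - V(5, -44) = (-1187 - 1263) - (5**2 + 28*(-44) + 28*5 - 44*5) = -2450 - (25 - 1232 + 140 - 220) = -2450 - 1*(-1287) = -2450 + 1287 = -1163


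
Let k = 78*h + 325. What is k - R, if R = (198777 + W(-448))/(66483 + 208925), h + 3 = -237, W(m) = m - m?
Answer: -5066328937/275408 ≈ -18396.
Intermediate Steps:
W(m) = 0
h = -240 (h = -3 - 237 = -240)
R = 198777/275408 (R = (198777 + 0)/(66483 + 208925) = 198777/275408 ≈ 0.72176)
k = -18395 (k = 78*(-240) + 325 = -18720 + 325 = -18395)
k - R = -18395 - 1*198777/275408 = -18395 - 198777/275408 = -5066328937/275408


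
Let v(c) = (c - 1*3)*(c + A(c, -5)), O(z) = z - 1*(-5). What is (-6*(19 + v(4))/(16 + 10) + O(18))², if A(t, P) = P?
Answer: 60025/169 ≈ 355.18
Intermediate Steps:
O(z) = 5 + z (O(z) = z + 5 = 5 + z)
v(c) = (-5 + c)*(-3 + c) (v(c) = (c - 1*3)*(c - 5) = (c - 3)*(-5 + c) = (-3 + c)*(-5 + c) = (-5 + c)*(-3 + c))
(-6*(19 + v(4))/(16 + 10) + O(18))² = (-6*(19 + (15 + 4² - 8*4))/(16 + 10) + (5 + 18))² = (-6*(19 + (15 + 16 - 32))/26 + 23)² = (-6*(19 - 1)/26 + 23)² = (-108/26 + 23)² = (-6*9/13 + 23)² = (-54/13 + 23)² = (245/13)² = 60025/169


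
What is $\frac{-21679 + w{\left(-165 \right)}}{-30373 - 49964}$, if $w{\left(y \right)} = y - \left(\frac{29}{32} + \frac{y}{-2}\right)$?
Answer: $\frac{701677}{2570784} \approx 0.27294$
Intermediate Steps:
$w{\left(y \right)} = - \frac{29}{32} + \frac{3 y}{2}$ ($w{\left(y \right)} = y - \left(29 \cdot \frac{1}{32} + y \left(- \frac{1}{2}\right)\right) = y - \left(\frac{29}{32} - \frac{y}{2}\right) = y + \left(- \frac{29}{32} + \frac{y}{2}\right) = - \frac{29}{32} + \frac{3 y}{2}$)
$\frac{-21679 + w{\left(-165 \right)}}{-30373 - 49964} = \frac{-21679 + \left(- \frac{29}{32} + \frac{3}{2} \left(-165\right)\right)}{-30373 - 49964} = \frac{-21679 - \frac{7949}{32}}{-80337} = \left(-21679 - \frac{7949}{32}\right) \left(- \frac{1}{80337}\right) = \left(- \frac{701677}{32}\right) \left(- \frac{1}{80337}\right) = \frac{701677}{2570784}$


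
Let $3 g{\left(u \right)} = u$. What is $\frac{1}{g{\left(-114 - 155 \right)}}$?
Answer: $- \frac{3}{269} \approx -0.011152$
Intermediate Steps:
$g{\left(u \right)} = \frac{u}{3}$
$\frac{1}{g{\left(-114 - 155 \right)}} = \frac{1}{\frac{1}{3} \left(-114 - 155\right)} = \frac{1}{\frac{1}{3} \left(-269\right)} = \frac{1}{- \frac{269}{3}} = - \frac{3}{269}$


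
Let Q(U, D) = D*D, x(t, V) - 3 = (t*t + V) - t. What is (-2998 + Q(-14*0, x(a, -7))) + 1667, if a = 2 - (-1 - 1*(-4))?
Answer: -1327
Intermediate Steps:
a = -1 (a = 2 - (-1 + 4) = 2 - 1*3 = 2 - 3 = -1)
x(t, V) = 3 + V + t**2 - t (x(t, V) = 3 + ((t*t + V) - t) = 3 + ((t**2 + V) - t) = 3 + ((V + t**2) - t) = 3 + (V + t**2 - t) = 3 + V + t**2 - t)
Q(U, D) = D**2
(-2998 + Q(-14*0, x(a, -7))) + 1667 = (-2998 + (3 - 7 + (-1)**2 - 1*(-1))**2) + 1667 = (-2998 + (3 - 7 + 1 + 1)**2) + 1667 = (-2998 + (-2)**2) + 1667 = (-2998 + 4) + 1667 = -2994 + 1667 = -1327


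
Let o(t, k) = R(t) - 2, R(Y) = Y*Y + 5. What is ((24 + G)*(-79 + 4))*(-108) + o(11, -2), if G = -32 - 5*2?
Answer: -145676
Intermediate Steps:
R(Y) = 5 + Y**2 (R(Y) = Y**2 + 5 = 5 + Y**2)
G = -42 (G = -32 - 10 = -42)
o(t, k) = 3 + t**2 (o(t, k) = (5 + t**2) - 2 = 3 + t**2)
((24 + G)*(-79 + 4))*(-108) + o(11, -2) = ((24 - 42)*(-79 + 4))*(-108) + (3 + 11**2) = -18*(-75)*(-108) + (3 + 121) = 1350*(-108) + 124 = -145800 + 124 = -145676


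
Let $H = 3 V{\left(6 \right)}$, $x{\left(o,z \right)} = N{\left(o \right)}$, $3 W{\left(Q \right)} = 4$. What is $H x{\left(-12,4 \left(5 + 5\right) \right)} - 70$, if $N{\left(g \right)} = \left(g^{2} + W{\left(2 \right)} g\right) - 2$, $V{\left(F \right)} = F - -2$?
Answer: $2954$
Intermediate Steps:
$W{\left(Q \right)} = \frac{4}{3}$ ($W{\left(Q \right)} = \frac{1}{3} \cdot 4 = \frac{4}{3}$)
$V{\left(F \right)} = 2 + F$ ($V{\left(F \right)} = F + 2 = 2 + F$)
$N{\left(g \right)} = -2 + g^{2} + \frac{4 g}{3}$ ($N{\left(g \right)} = \left(g^{2} + \frac{4 g}{3}\right) - 2 = -2 + g^{2} + \frac{4 g}{3}$)
$x{\left(o,z \right)} = -2 + o^{2} + \frac{4 o}{3}$
$H = 24$ ($H = 3 \left(2 + 6\right) = 3 \cdot 8 = 24$)
$H x{\left(-12,4 \left(5 + 5\right) \right)} - 70 = 24 \left(-2 + \left(-12\right)^{2} + \frac{4}{3} \left(-12\right)\right) - 70 = 24 \left(-2 + 144 - 16\right) - 70 = 24 \cdot 126 - 70 = 3024 - 70 = 2954$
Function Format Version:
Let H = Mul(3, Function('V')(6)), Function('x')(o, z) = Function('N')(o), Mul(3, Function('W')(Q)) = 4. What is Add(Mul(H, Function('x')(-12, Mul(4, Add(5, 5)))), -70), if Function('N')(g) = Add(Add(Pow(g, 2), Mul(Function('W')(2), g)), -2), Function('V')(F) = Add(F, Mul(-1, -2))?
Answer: 2954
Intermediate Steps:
Function('W')(Q) = Rational(4, 3) (Function('W')(Q) = Mul(Rational(1, 3), 4) = Rational(4, 3))
Function('V')(F) = Add(2, F) (Function('V')(F) = Add(F, 2) = Add(2, F))
Function('N')(g) = Add(-2, Pow(g, 2), Mul(Rational(4, 3), g)) (Function('N')(g) = Add(Add(Pow(g, 2), Mul(Rational(4, 3), g)), -2) = Add(-2, Pow(g, 2), Mul(Rational(4, 3), g)))
Function('x')(o, z) = Add(-2, Pow(o, 2), Mul(Rational(4, 3), o))
H = 24 (H = Mul(3, Add(2, 6)) = Mul(3, 8) = 24)
Add(Mul(H, Function('x')(-12, Mul(4, Add(5, 5)))), -70) = Add(Mul(24, Add(-2, Pow(-12, 2), Mul(Rational(4, 3), -12))), -70) = Add(Mul(24, Add(-2, 144, -16)), -70) = Add(Mul(24, 126), -70) = Add(3024, -70) = 2954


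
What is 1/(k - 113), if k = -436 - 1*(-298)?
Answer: -1/251 ≈ -0.0039841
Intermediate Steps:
k = -138 (k = -436 + 298 = -138)
1/(k - 113) = 1/(-138 - 113) = 1/(-251) = -1/251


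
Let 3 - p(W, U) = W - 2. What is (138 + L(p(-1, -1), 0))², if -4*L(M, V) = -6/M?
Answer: 305809/16 ≈ 19113.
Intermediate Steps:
p(W, U) = 5 - W (p(W, U) = 3 - (W - 2) = 3 - (-2 + W) = 3 + (2 - W) = 5 - W)
L(M, V) = 3/(2*M) (L(M, V) = -(-3)/(2*M) = 3/(2*M))
(138 + L(p(-1, -1), 0))² = (138 + 3/(2*(5 - 1*(-1))))² = (138 + 3/(2*(5 + 1)))² = (138 + (3/2)/6)² = (138 + (3/2)*(⅙))² = (138 + ¼)² = (553/4)² = 305809/16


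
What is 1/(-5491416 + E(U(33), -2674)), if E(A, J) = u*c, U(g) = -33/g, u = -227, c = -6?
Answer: -1/5490054 ≈ -1.8215e-7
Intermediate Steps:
E(A, J) = 1362 (E(A, J) = -227*(-6) = 1362)
1/(-5491416 + E(U(33), -2674)) = 1/(-5491416 + 1362) = 1/(-5490054) = -1/5490054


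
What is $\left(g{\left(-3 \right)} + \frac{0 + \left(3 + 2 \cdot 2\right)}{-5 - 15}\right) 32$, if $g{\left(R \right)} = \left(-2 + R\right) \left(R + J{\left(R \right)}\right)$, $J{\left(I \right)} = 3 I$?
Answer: $\frac{9544}{5} \approx 1908.8$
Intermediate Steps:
$g{\left(R \right)} = 4 R \left(-2 + R\right)$ ($g{\left(R \right)} = \left(-2 + R\right) \left(R + 3 R\right) = \left(-2 + R\right) 4 R = 4 R \left(-2 + R\right)$)
$\left(g{\left(-3 \right)} + \frac{0 + \left(3 + 2 \cdot 2\right)}{-5 - 15}\right) 32 = \left(4 \left(-3\right) \left(-2 - 3\right) + \frac{0 + \left(3 + 2 \cdot 2\right)}{-5 - 15}\right) 32 = \left(4 \left(-3\right) \left(-5\right) + \frac{0 + \left(3 + 4\right)}{-20}\right) 32 = \left(60 + \left(0 + 7\right) \left(- \frac{1}{20}\right)\right) 32 = \left(60 + 7 \left(- \frac{1}{20}\right)\right) 32 = \left(60 - \frac{7}{20}\right) 32 = \frac{1193}{20} \cdot 32 = \frac{9544}{5}$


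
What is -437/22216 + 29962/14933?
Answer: 659110071/331751528 ≈ 1.9868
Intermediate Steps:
-437/22216 + 29962/14933 = 659110071/331751528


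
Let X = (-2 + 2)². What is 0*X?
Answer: 0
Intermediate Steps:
X = 0 (X = 0² = 0)
0*X = 0*0 = 0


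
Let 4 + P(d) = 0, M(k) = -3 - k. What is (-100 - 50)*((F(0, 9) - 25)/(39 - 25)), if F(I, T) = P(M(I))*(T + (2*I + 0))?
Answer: 4575/7 ≈ 653.57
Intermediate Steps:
P(d) = -4 (P(d) = -4 + 0 = -4)
F(I, T) = -8*I - 4*T (F(I, T) = -4*(T + (2*I + 0)) = -4*(T + 2*I) = -8*I - 4*T)
(-100 - 50)*((F(0, 9) - 25)/(39 - 25)) = (-100 - 50)*(((-8*0 - 4*9) - 25)/(39 - 25)) = -150*((0 - 36) - 25)/14 = -150*(-36 - 25)/14 = -(-9150)/14 = -150*(-61/14) = 4575/7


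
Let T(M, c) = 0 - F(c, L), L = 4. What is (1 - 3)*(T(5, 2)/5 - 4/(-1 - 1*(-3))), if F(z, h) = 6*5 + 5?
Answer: 18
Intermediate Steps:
F(z, h) = 35 (F(z, h) = 30 + 5 = 35)
T(M, c) = -35 (T(M, c) = 0 - 1*35 = 0 - 35 = -35)
(1 - 3)*(T(5, 2)/5 - 4/(-1 - 1*(-3))) = (1 - 3)*(-35/5 - 4/(-1 - 1*(-3))) = -2*(-35*1/5 - 4/(-1 + 3)) = -2*(-7 - 4/2) = -2*(-7 - 4*1/2) = -2*(-7 - 2) = -2*(-9) = 18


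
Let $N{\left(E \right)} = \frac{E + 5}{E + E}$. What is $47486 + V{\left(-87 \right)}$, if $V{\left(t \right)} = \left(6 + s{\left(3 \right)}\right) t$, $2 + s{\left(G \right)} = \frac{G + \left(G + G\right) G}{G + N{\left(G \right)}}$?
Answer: $\frac{607313}{13} \approx 46716.0$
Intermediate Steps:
$N{\left(E \right)} = \frac{5 + E}{2 E}$
$s{\left(G \right)} = -2 + \frac{G + 2 G^{2}}{G + \frac{5 + G}{2 G}}$ ($s{\left(G \right)} = -2 + \frac{G + \left(G + G\right) G}{G + \frac{5 + G}{2 G}} = -2 + \frac{G + 2 G G}{G + \frac{5 + G}{2 G}} = -2 + \frac{G + 2 G^{2}}{G + \frac{5 + G}{2 G}}$)
$V{\left(t \right)} = \frac{115 t}{13}$ ($V{\left(t \right)} = \left(6 + \frac{2 \left(-5 - 3 - 3^{2} + 2 \cdot 3^{3}\right)}{5 + 3 + 2 \cdot 3^{2}}\right) t = \left(6 + \frac{2 \left(-5 - 3 - 9 + 2 \cdot 27\right)}{5 + 3 + 2 \cdot 9}\right) t = \left(6 + \frac{2 \left(-5 - 3 - 9 + 54\right)}{5 + 3 + 18}\right) t = \left(6 + 2 \cdot \frac{1}{26} \cdot 37\right) t = \left(6 + \frac{37}{13}\right) t = \frac{115 t}{13}$)
$47486 + V{\left(-87 \right)} = 47486 + \frac{115}{13} \left(-87\right) = 47486 - \frac{10005}{13} = \frac{607313}{13}$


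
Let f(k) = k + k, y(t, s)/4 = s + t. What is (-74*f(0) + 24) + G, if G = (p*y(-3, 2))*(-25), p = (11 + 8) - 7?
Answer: 1224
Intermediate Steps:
y(t, s) = 4*s + 4*t (y(t, s) = 4*(s + t) = 4*s + 4*t)
p = 12 (p = 19 - 7 = 12)
f(k) = 2*k
G = 1200 (G = (12*(4*2 + 4*(-3)))*(-25) = (12*(8 - 12))*(-25) = (12*(-4))*(-25) = -48*(-25) = 1200)
(-74*f(0) + 24) + G = (-148*0 + 24) + 1200 = (-74*0 + 24) + 1200 = (0 + 24) + 1200 = 24 + 1200 = 1224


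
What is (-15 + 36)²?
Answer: 441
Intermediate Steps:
(-15 + 36)² = 21² = 441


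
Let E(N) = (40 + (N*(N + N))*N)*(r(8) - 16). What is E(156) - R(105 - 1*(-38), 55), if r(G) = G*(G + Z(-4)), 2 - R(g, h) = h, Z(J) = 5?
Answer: 668172789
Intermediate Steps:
R(g, h) = 2 - h
r(G) = G*(5 + G) (r(G) = G*(G + 5) = G*(5 + G))
E(N) = 3520 + 176*N³ (E(N) = (40 + (N*(N + N))*N)*(8*(5 + 8) - 16) = (40 + (N*(2*N))*N)*(8*13 - 16) = (40 + (2*N²)*N)*(104 - 16) = (40 + 2*N³)*88 = 3520 + 176*N³)
E(156) - R(105 - 1*(-38), 55) = (3520 + 176*156³) - (2 - 1*55) = (3520 + 176*3796416) - (2 - 55) = (3520 + 668169216) - 1*(-53) = 668172736 + 53 = 668172789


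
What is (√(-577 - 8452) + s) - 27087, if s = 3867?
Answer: -23220 + I*√9029 ≈ -23220.0 + 95.021*I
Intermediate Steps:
(√(-577 - 8452) + s) - 27087 = (√(-577 - 8452) + 3867) - 27087 = (√(-9029) + 3867) - 27087 = (I*√9029 + 3867) - 27087 = (3867 + I*√9029) - 27087 = -23220 + I*√9029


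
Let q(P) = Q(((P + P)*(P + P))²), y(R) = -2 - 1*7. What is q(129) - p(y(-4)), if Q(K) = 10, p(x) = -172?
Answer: 182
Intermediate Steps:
y(R) = -9 (y(R) = -2 - 7 = -9)
q(P) = 10
q(129) - p(y(-4)) = 10 - 1*(-172) = 10 + 172 = 182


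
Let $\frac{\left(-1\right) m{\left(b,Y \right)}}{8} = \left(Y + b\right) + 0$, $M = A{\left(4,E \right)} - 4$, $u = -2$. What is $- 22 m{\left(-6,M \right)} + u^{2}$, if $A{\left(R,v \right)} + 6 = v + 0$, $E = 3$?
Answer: $-2284$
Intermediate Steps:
$A{\left(R,v \right)} = -6 + v$ ($A{\left(R,v \right)} = -6 + \left(v + 0\right) = -6 + v$)
$M = -7$ ($M = \left(-6 + 3\right) - 4 = -3 - 4 = -7$)
$m{\left(b,Y \right)} = - 8 Y - 8 b$ ($m{\left(b,Y \right)} = - 8 \left(\left(Y + b\right) + 0\right) = - 8 \left(Y + b\right) = - 8 Y - 8 b$)
$- 22 m{\left(-6,M \right)} + u^{2} = - 22 \left(\left(-8\right) \left(-7\right) - -48\right) + \left(-2\right)^{2} = - 22 \left(56 + 48\right) + 4 = \left(-22\right) 104 + 4 = -2288 + 4 = -2284$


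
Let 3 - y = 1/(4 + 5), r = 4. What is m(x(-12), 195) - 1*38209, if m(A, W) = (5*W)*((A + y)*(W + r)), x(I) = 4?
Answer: 3895223/3 ≈ 1.2984e+6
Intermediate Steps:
y = 26/9 (y = 3 - 1/(4 + 5) = 3 - 1/9 = 3 - 1*⅑ = 3 - ⅑ = 26/9 ≈ 2.8889)
m(A, W) = 5*W*(4 + W)*(26/9 + A) (m(A, W) = (5*W)*((A + 26/9)*(W + 4)) = (5*W)*((26/9 + A)*(4 + W)) = (5*W)*((4 + W)*(26/9 + A)) = 5*W*(4 + W)*(26/9 + A))
m(x(-12), 195) - 1*38209 = (5/9)*195*(104 + 26*195 + 36*4 + 9*4*195) - 1*38209 = (5/9)*195*(104 + 5070 + 144 + 7020) - 38209 = (5/9)*195*12338 - 38209 = 4009850/3 - 38209 = 3895223/3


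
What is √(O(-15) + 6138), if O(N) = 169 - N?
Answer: √6322 ≈ 79.511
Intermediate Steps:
√(O(-15) + 6138) = √((169 - 1*(-15)) + 6138) = √((169 + 15) + 6138) = √(184 + 6138) = √6322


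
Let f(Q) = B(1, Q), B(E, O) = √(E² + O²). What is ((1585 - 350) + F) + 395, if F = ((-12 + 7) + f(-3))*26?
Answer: 1500 + 26*√10 ≈ 1582.2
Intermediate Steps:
f(Q) = √(1 + Q²) (f(Q) = √(1² + Q²) = √(1 + Q²))
F = -130 + 26*√10 (F = ((-12 + 7) + √(1 + (-3)²))*26 = (-5 + √(1 + 9))*26 = (-5 + √10)*26 = -130 + 26*√10 ≈ -47.781)
((1585 - 350) + F) + 395 = ((1585 - 350) + (-130 + 26*√10)) + 395 = (1235 + (-130 + 26*√10)) + 395 = (1105 + 26*√10) + 395 = 1500 + 26*√10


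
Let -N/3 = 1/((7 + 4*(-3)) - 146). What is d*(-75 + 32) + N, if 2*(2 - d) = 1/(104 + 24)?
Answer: -3317155/38656 ≈ -85.812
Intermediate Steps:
d = 511/256 (d = 2 - 1/(2*(104 + 24)) = 2 - ½/128 = 2 - ½*1/128 = 2 - 1/256 = 511/256 ≈ 1.9961)
N = 3/151 (N = -3/((7 + 4*(-3)) - 146) = -3/((7 - 12) - 146) = -3/(-5 - 146) = -3/(-151) = -3*(-1/151) = 3/151 ≈ 0.019868)
d*(-75 + 32) + N = 511*(-75 + 32)/256 + 3/151 = (511/256)*(-43) + 3/151 = -21973/256 + 3/151 = -3317155/38656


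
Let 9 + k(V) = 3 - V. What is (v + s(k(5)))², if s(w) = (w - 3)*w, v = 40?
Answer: 37636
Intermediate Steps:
k(V) = -6 - V (k(V) = -9 + (3 - V) = -6 - V)
s(w) = w*(-3 + w) (s(w) = (-3 + w)*w = w*(-3 + w))
(v + s(k(5)))² = (40 + (-6 - 1*5)*(-3 + (-6 - 1*5)))² = (40 + (-6 - 5)*(-3 + (-6 - 5)))² = (40 - 11*(-3 - 11))² = (40 - 11*(-14))² = (40 + 154)² = 194² = 37636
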